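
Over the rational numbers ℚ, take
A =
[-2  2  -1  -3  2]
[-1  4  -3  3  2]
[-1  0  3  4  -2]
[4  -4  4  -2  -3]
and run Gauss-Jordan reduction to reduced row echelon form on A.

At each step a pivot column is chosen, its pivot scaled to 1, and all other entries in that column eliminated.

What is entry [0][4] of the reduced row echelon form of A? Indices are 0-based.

[1] R0 /= -2  ⇒  (1, -1, 1/2, 3/2, -1)
     R1 -= -1·R0  ⇒  (0, 3, -5/2, 9/2, 1)
     R2 -= -1·R0  ⇒  (0, -1, 7/2, 11/2, -3)
     R3 -= 4·R0  ⇒  (0, 0, 2, -8, 1)
[2] R1 /= 3  ⇒  (0, 1, -5/6, 3/2, 1/3)
     R0 -= -1·R1  ⇒  (1, 0, -1/3, 3, -2/3)
     R2 -= -1·R1  ⇒  (0, 0, 8/3, 7, -8/3)
[3] R2 /= 8/3  ⇒  (0, 0, 1, 21/8, -1)
     R0 -= -1/3·R2  ⇒  (1, 0, 0, 31/8, -1)
     R1 -= -5/6·R2  ⇒  (0, 1, 0, 59/16, -1/2)
     R3 -= 2·R2  ⇒  (0, 0, 0, -53/4, 3)
[4] R3 /= -53/4  ⇒  (0, 0, 0, 1, -12/53)
     R0 -= 31/8·R3  ⇒  (1, 0, 0, 0, -13/106)
     R1 -= 59/16·R3  ⇒  (0, 1, 0, 0, 71/212)
     R2 -= 21/8·R3  ⇒  (0, 0, 1, 0, -43/106)

M[0][4] = -13/106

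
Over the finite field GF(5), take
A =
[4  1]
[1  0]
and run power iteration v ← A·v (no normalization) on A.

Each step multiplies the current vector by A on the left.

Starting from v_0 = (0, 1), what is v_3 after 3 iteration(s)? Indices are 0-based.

v_3 = (2, 4)

v_0 = (0, 1).
v_1 = A·v_0 = (1, 0).
v_2 = A·v_1 = (4, 1).
v_3 = A·v_2 = (2, 4).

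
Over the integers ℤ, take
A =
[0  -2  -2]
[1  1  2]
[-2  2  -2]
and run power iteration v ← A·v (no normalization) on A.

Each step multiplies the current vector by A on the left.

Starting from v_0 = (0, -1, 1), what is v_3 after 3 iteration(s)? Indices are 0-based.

v_0 = (0, -1, 1).
v_1 = A·v_0 = (0, 1, -4).
v_2 = A·v_1 = (6, -7, 10).
v_3 = A·v_2 = (-6, 19, -46).

v_3 = (-6, 19, -46)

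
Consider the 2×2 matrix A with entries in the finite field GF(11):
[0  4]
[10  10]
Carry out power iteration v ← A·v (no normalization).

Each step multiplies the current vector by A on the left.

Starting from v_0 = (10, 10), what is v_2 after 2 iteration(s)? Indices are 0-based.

v_2 = (8, 2)

v_0 = (10, 10).
v_1 = A·v_0 = (7, 2).
v_2 = A·v_1 = (8, 2).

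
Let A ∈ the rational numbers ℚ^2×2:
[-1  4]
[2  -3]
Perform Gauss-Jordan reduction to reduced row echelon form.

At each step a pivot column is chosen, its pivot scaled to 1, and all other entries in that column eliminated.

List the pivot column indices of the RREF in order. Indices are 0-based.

pivot columns: 0, 1

step 1: normalize row 0 (÷-1) = (1, -4)
  row 1: subtract 2×row0 = (0, 5)
step 2: normalize row 1 (÷5) = (0, 1)
  row 0: subtract -4×row1 = (1, 0)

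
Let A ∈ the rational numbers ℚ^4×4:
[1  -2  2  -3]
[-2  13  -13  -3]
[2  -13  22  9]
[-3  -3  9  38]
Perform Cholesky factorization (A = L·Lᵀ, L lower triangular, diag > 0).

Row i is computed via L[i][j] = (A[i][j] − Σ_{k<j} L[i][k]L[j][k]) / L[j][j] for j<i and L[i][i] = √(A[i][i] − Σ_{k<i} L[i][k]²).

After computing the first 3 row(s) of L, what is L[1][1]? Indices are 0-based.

L[1][1] = 3

Step 1: L[0][0] = √(1) = 1.
  L[1][0] = (-2) / L[0][0] = -2.
Step 2: L[1][1] = √(9) = 3.
  L[2][0] = (2) / L[0][0] = 2.
  L[2][1] = (-9) / L[1][1] = -3.
Step 3: L[2][2] = √(9) = 3.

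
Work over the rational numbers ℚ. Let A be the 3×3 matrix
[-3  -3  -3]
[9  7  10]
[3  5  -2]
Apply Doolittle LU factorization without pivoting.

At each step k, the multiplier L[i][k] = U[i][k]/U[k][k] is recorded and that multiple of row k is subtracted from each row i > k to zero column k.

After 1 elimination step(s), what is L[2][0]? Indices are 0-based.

L[2][0] = -1

[col 0] pivot -3
  R1 -= -3*R0 → (0, -2, 1)  (L[1][0] := -3)
  R2 -= -1*R0 → (0, 2, -5)  (L[2][0] := -1)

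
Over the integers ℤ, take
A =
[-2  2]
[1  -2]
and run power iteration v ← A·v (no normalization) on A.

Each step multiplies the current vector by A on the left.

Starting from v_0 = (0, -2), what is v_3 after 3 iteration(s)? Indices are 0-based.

v_0 = (0, -2).
v_1 = A·v_0 = (-4, 4).
v_2 = A·v_1 = (16, -12).
v_3 = A·v_2 = (-56, 40).

v_3 = (-56, 40)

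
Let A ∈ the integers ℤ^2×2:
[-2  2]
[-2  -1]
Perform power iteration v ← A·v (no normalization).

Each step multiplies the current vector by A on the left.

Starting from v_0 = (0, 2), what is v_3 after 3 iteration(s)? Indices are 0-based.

v_3 = (12, 30)

v_0 = (0, 2).
v_1 = A·v_0 = (4, -2).
v_2 = A·v_1 = (-12, -6).
v_3 = A·v_2 = (12, 30).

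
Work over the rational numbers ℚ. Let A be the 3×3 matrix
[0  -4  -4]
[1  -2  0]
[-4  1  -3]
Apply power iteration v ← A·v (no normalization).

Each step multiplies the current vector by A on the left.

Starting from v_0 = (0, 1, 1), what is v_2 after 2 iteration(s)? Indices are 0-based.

v_2 = (16, -4, 36)

v_0 = (0, 1, 1).
v_1 = A·v_0 = (-8, -2, -2).
v_2 = A·v_1 = (16, -4, 36).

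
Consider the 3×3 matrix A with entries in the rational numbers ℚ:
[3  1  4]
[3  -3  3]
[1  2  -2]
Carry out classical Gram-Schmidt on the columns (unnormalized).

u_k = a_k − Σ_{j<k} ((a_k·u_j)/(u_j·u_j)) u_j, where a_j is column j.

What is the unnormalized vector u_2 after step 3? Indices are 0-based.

u_2 = (81/50, -9/10, -54/25)

Step 1: u_0 = a_0 = (3, 3, 1).
Step 2: u_1 = a_1 − (-4/19)·u_0 = (31/19, -45/19, 42/19).
Step 3: u_2 = a_2 − (1)·u_0 − (-19/50)·u_1 = (81/50, -9/10, -54/25).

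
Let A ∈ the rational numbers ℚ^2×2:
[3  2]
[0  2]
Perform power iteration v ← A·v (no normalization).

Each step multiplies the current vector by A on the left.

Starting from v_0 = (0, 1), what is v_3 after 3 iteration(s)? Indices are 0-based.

v_0 = (0, 1).
v_1 = A·v_0 = (2, 2).
v_2 = A·v_1 = (10, 4).
v_3 = A·v_2 = (38, 8).

v_3 = (38, 8)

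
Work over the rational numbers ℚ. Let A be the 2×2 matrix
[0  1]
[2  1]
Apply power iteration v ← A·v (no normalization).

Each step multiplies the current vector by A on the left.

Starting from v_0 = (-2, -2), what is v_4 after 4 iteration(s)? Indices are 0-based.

v_0 = (-2, -2).
v_1 = A·v_0 = (-2, -6).
v_2 = A·v_1 = (-6, -10).
v_3 = A·v_2 = (-10, -22).
v_4 = A·v_3 = (-22, -42).

v_4 = (-22, -42)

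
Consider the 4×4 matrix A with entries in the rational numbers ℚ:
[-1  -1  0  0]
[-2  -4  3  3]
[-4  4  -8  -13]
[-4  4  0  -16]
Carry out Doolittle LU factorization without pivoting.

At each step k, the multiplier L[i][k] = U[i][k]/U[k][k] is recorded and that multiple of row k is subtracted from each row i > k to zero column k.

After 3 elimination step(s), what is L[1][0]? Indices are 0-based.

L[1][0] = 2

Step 1: pivot at (0,0) is -1.
  row1 ← row1 − (2)·row0  ⇒  L[1][0]=2, U row1=(0, -2, 3, 3)
  row2 ← row2 − (4)·row0  ⇒  L[2][0]=4, U row2=(0, 8, -8, -13)
  row3 ← row3 − (4)·row0  ⇒  L[3][0]=4, U row3=(0, 8, 0, -16)
Step 2: pivot at (1,1) is -2.
  row2 ← row2 − (-4)·row1  ⇒  L[2][1]=-4, U row2=(0, 0, 4, -1)
  row3 ← row3 − (-4)·row1  ⇒  L[3][1]=-4, U row3=(0, 0, 12, -4)
Step 3: pivot at (2,2) is 4.
  row3 ← row3 − (3)·row2  ⇒  L[3][2]=3, U row3=(0, 0, 0, -1)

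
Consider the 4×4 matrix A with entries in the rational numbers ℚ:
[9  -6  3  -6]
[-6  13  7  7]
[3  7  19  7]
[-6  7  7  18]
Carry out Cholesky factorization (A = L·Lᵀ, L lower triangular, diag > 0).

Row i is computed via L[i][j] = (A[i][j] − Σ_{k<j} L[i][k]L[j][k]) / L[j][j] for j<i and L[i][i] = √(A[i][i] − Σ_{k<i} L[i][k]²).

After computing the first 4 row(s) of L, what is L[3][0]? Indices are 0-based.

L[3][0] = -2

Step 1: L[0][0] = √(9) = 3.
  L[1][0] = (-6) / L[0][0] = -2.
Step 2: L[1][1] = √(9) = 3.
  L[2][0] = (3) / L[0][0] = 1.
  L[2][1] = (9) / L[1][1] = 3.
Step 3: L[2][2] = √(9) = 3.
  L[3][0] = (-6) / L[0][0] = -2.
  L[3][1] = (3) / L[1][1] = 1.
  L[3][2] = (6) / L[2][2] = 2.
Step 4: L[3][3] = √(9) = 3.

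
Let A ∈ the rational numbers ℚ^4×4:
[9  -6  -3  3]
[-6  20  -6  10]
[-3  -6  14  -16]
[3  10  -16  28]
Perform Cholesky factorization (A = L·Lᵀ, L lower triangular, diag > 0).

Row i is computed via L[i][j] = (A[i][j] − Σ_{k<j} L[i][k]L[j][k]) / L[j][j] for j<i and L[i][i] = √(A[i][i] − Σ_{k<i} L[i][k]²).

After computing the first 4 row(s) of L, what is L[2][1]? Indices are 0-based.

L[2][1] = -2

Step 1: L[0][0] = √(9) = 3.
  L[1][0] = (-6) / L[0][0] = -2.
Step 2: L[1][1] = √(16) = 4.
  L[2][0] = (-3) / L[0][0] = -1.
  L[2][1] = (-8) / L[1][1] = -2.
Step 3: L[2][2] = √(9) = 3.
  L[3][0] = (3) / L[0][0] = 1.
  L[3][1] = (12) / L[1][1] = 3.
  L[3][2] = (-9) / L[2][2] = -3.
Step 4: L[3][3] = √(9) = 3.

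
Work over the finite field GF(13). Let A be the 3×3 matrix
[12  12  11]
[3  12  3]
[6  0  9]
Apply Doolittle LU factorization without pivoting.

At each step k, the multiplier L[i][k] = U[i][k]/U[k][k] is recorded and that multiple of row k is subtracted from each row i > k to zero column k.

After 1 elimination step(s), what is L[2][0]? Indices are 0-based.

[col 0] pivot 12
  R1 -= 10*R0 → (0, 9, 10)  (L[1][0] := 10)
  R2 -= 7*R0 → (0, 7, 10)  (L[2][0] := 7)

L[2][0] = 7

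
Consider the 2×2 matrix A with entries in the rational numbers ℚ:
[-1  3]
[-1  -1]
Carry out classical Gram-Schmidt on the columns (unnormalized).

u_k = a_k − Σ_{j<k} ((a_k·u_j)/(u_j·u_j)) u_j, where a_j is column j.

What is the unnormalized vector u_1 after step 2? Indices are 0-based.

Step 1: u_0 = a_0 = (-1, -1).
Step 2: u_1 = a_1 − (-1)·u_0 = (2, -2).

u_1 = (2, -2)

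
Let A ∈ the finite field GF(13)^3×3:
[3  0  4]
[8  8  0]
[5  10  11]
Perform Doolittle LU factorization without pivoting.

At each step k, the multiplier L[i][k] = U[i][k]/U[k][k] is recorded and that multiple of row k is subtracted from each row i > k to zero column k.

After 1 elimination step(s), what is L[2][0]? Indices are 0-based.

L[2][0] = 6

[col 0] pivot 3
  R1 -= 7*R0 → (0, 8, 11)  (L[1][0] := 7)
  R2 -= 6*R0 → (0, 10, 0)  (L[2][0] := 6)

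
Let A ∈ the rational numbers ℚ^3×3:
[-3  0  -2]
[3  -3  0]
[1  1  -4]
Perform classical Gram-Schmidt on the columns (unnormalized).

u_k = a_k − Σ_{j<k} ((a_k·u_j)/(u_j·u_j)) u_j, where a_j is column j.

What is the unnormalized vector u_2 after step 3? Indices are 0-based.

Step 1: u_0 = a_0 = (-3, 3, 1).
Step 2: u_1 = a_1 − (-8/19)·u_0 = (-24/19, -33/19, 27/19).
Step 3: u_2 = a_2 − (2/19)·u_0 − (-10/21)·u_1 = (-16/7, -8/7, -24/7).

u_2 = (-16/7, -8/7, -24/7)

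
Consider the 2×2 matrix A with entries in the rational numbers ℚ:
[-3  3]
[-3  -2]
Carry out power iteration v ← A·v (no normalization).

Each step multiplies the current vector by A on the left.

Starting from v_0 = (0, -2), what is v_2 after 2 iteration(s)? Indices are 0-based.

v_2 = (30, 10)

v_0 = (0, -2).
v_1 = A·v_0 = (-6, 4).
v_2 = A·v_1 = (30, 10).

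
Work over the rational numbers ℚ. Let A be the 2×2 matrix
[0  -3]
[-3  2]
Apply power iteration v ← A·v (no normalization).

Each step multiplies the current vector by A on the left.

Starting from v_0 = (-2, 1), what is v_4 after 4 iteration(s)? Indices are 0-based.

v_0 = (-2, 1).
v_1 = A·v_0 = (-3, 8).
v_2 = A·v_1 = (-24, 25).
v_3 = A·v_2 = (-75, 122).
v_4 = A·v_3 = (-366, 469).

v_4 = (-366, 469)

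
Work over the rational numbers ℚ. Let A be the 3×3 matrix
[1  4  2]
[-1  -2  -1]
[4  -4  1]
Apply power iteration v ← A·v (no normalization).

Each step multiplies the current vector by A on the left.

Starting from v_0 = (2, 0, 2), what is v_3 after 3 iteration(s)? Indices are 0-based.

v_3 = (78, -44, 122)

v_0 = (2, 0, 2).
v_1 = A·v_0 = (6, -4, 10).
v_2 = A·v_1 = (10, -8, 50).
v_3 = A·v_2 = (78, -44, 122).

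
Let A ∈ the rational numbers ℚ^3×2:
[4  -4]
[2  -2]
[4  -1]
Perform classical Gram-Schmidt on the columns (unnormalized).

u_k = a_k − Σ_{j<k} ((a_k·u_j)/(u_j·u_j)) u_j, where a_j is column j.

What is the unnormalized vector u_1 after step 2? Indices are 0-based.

Step 1: u_0 = a_0 = (4, 2, 4).
Step 2: u_1 = a_1 − (-2/3)·u_0 = (-4/3, -2/3, 5/3).

u_1 = (-4/3, -2/3, 5/3)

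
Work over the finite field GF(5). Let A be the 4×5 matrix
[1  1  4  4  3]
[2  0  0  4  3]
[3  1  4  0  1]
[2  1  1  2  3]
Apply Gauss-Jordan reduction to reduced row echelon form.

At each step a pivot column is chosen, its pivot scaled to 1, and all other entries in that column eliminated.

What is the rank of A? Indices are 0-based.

[1] R0 /= 1  ⇒  (1, 1, 4, 4, 3)
     R1 -= 2·R0  ⇒  (0, 3, 2, 1, 2)
     R2 -= 3·R0  ⇒  (0, 3, 2, 3, 2)
     R3 -= 2·R0  ⇒  (0, 4, 3, 4, 2)
[2] R1 /= 3  ⇒  (0, 1, 4, 2, 4)
     R0 -= 1·R1  ⇒  (1, 0, 0, 2, 4)
     R2 -= 3·R1  ⇒  (0, 0, 0, 2, 0)
     R3 -= 4·R1  ⇒  (0, 0, 2, 1, 1)
[3] R2 <-> R3
[3] R2 /= 2  ⇒  (0, 0, 1, 3, 3)
     R1 -= 4·R2  ⇒  (0, 1, 0, 0, 2)
[4] R3 /= 2  ⇒  (0, 0, 0, 1, 0)
     R0 -= 2·R3  ⇒  (1, 0, 0, 0, 4)
     R2 -= 3·R3  ⇒  (0, 0, 1, 0, 3)

rank = 4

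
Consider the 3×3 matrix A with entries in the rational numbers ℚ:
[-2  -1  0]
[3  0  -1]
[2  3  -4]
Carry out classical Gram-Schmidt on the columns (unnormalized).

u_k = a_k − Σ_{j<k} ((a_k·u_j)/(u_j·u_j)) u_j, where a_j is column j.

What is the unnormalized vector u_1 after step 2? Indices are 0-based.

Step 1: u_0 = a_0 = (-2, 3, 2).
Step 2: u_1 = a_1 − (8/17)·u_0 = (-1/17, -24/17, 35/17).

u_1 = (-1/17, -24/17, 35/17)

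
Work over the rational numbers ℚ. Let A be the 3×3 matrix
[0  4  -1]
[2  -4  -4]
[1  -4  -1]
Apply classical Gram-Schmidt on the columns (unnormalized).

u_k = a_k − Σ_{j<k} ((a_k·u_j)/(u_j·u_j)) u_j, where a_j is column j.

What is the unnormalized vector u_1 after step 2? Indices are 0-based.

Step 1: u_0 = a_0 = (0, 2, 1).
Step 2: u_1 = a_1 − (-12/5)·u_0 = (4, 4/5, -8/5).

u_1 = (4, 4/5, -8/5)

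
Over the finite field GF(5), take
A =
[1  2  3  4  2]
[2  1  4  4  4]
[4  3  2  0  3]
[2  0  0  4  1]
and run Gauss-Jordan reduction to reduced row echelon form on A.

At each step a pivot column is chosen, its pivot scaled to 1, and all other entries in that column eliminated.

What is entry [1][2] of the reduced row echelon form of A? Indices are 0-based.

M[1][2] = 4

[1] R0 /= 1  ⇒  (1, 2, 3, 4, 2)
     R1 -= 2·R0  ⇒  (0, 2, 3, 1, 0)
     R2 -= 4·R0  ⇒  (0, 0, 0, 4, 0)
     R3 -= 2·R0  ⇒  (0, 1, 4, 1, 2)
[2] R1 /= 2  ⇒  (0, 1, 4, 3, 0)
     R0 -= 2·R1  ⇒  (1, 0, 0, 3, 2)
     R3 -= 1·R1  ⇒  (0, 0, 0, 3, 2)
column 2 empty below row 2
[3] R2 /= 4  ⇒  (0, 0, 0, 1, 0)
     R0 -= 3·R2  ⇒  (1, 0, 0, 0, 2)
     R1 -= 3·R2  ⇒  (0, 1, 4, 0, 0)
     R3 -= 3·R2  ⇒  (0, 0, 0, 0, 2)
[4] R3 /= 2  ⇒  (0, 0, 0, 0, 1)
     R0 -= 2·R3  ⇒  (1, 0, 0, 0, 0)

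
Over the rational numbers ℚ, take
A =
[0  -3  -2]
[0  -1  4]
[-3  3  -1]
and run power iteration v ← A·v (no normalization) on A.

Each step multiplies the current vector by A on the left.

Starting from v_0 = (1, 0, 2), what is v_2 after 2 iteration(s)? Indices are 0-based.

v_0 = (1, 0, 2).
v_1 = A·v_0 = (-4, 8, -5).
v_2 = A·v_1 = (-14, -28, 41).

v_2 = (-14, -28, 41)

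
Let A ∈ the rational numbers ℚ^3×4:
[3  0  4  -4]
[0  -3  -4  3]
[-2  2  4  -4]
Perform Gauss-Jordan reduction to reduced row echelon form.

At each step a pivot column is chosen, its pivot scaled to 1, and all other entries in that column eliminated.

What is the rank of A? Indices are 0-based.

rank = 3

pivot(0,0)=3: scale R0 → (1, 0, 4/3, -4/3)
  clear (2,0): R2 −= (-2)R0 → (0, 2, 20/3, -20/3)
pivot(1,1)=-3: scale R1 → (0, 1, 4/3, -1)
  clear (2,1): R2 −= (2)R1 → (0, 0, 4, -14/3)
pivot(2,2)=4: scale R2 → (0, 0, 1, -7/6)
  clear (0,2): R0 −= (4/3)R2 → (1, 0, 0, 2/9)
  clear (1,2): R1 −= (4/3)R2 → (0, 1, 0, 5/9)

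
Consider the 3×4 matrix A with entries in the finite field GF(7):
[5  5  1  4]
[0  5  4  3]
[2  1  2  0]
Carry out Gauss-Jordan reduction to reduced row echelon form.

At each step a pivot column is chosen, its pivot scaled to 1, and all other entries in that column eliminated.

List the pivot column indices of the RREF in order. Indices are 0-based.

pivot(0,0)=5: scale R0 → (1, 1, 3, 5)
  clear (2,0): R2 −= (2)R0 → (0, 6, 3, 4)
pivot(1,1)=5: scale R1 → (0, 1, 5, 2)
  clear (0,1): R0 −= (1)R1 → (1, 0, 5, 3)
  clear (2,1): R2 −= (6)R1 → (0, 0, 1, 6)
pivot(2,2)=1: scale R2 → (0, 0, 1, 6)
  clear (0,2): R0 −= (5)R2 → (1, 0, 0, 1)
  clear (1,2): R1 −= (5)R2 → (0, 1, 0, 0)

pivot columns: 0, 1, 2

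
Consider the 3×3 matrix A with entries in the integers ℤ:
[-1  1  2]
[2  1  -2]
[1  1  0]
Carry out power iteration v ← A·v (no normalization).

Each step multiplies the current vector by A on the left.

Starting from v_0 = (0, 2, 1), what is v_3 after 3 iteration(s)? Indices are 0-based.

v_0 = (0, 2, 1).
v_1 = A·v_0 = (4, 0, 2).
v_2 = A·v_1 = (0, 4, 4).
v_3 = A·v_2 = (12, -4, 4).

v_3 = (12, -4, 4)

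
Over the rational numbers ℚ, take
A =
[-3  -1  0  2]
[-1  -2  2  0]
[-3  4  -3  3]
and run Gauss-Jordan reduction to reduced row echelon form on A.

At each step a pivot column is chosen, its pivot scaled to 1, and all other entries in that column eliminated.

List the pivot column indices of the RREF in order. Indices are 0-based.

pivot columns: 0, 1, 2

pivot(0,0)=-3: scale R0 → (1, 1/3, 0, -2/3)
  clear (1,0): R1 −= (-1)R0 → (0, -5/3, 2, -2/3)
  clear (2,0): R2 −= (-3)R0 → (0, 5, -3, 1)
pivot(1,1)=-5/3: scale R1 → (0, 1, -6/5, 2/5)
  clear (0,1): R0 −= (1/3)R1 → (1, 0, 2/5, -4/5)
  clear (2,1): R2 −= (5)R1 → (0, 0, 3, -1)
pivot(2,2)=3: scale R2 → (0, 0, 1, -1/3)
  clear (0,2): R0 −= (2/5)R2 → (1, 0, 0, -2/3)
  clear (1,2): R1 −= (-6/5)R2 → (0, 1, 0, 0)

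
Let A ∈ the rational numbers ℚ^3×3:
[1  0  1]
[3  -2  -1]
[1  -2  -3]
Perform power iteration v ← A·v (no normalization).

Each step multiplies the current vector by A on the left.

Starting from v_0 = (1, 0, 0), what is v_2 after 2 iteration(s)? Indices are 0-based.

v_2 = (2, -4, -8)

v_0 = (1, 0, 0).
v_1 = A·v_0 = (1, 3, 1).
v_2 = A·v_1 = (2, -4, -8).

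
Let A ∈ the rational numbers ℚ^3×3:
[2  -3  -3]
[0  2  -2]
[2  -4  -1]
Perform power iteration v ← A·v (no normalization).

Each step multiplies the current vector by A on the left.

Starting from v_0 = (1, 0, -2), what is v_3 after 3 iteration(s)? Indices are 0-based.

v_0 = (1, 0, -2).
v_1 = A·v_0 = (8, 4, 4).
v_2 = A·v_1 = (-8, 0, -4).
v_3 = A·v_2 = (-4, 8, -12).

v_3 = (-4, 8, -12)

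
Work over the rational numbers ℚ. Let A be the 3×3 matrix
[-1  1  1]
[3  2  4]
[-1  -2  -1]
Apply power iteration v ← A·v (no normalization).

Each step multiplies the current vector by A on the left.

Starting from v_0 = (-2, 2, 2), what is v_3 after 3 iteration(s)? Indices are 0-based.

v_0 = (-2, 2, 2).
v_1 = A·v_0 = (6, 6, -4).
v_2 = A·v_1 = (-4, 14, -14).
v_3 = A·v_2 = (4, -40, -10).

v_3 = (4, -40, -10)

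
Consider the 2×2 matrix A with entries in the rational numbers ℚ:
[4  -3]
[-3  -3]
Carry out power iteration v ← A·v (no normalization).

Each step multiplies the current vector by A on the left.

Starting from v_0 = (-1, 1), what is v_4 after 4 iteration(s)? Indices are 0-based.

v_4 = (-763, 462)

v_0 = (-1, 1).
v_1 = A·v_0 = (-7, 0).
v_2 = A·v_1 = (-28, 21).
v_3 = A·v_2 = (-175, 21).
v_4 = A·v_3 = (-763, 462).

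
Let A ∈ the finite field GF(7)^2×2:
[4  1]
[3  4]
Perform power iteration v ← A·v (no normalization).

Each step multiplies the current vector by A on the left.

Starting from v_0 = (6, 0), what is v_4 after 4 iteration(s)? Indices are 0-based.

v_0 = (6, 0).
v_1 = A·v_0 = (3, 4).
v_2 = A·v_1 = (2, 4).
v_3 = A·v_2 = (5, 1).
v_4 = A·v_3 = (0, 5).

v_4 = (0, 5)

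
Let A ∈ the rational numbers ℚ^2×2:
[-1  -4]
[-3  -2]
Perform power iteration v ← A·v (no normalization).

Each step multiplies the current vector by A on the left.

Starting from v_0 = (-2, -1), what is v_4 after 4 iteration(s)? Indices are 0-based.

v_0 = (-2, -1).
v_1 = A·v_0 = (6, 8).
v_2 = A·v_1 = (-38, -34).
v_3 = A·v_2 = (174, 182).
v_4 = A·v_3 = (-902, -886).

v_4 = (-902, -886)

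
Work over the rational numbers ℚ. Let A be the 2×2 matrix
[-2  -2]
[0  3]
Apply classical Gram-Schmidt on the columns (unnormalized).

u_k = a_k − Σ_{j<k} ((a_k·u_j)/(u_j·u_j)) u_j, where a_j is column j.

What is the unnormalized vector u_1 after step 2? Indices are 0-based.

u_1 = (0, 3)

Step 1: u_0 = a_0 = (-2, 0).
Step 2: u_1 = a_1 − (1)·u_0 = (0, 3).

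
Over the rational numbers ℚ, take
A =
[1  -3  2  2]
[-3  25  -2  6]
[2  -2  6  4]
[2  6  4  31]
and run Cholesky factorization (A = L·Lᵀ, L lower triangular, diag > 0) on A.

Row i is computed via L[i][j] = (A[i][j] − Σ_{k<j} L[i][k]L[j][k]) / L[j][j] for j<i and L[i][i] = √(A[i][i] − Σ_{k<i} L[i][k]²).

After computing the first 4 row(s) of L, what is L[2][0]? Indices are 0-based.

Step 1: L[0][0] = √(1) = 1.
  L[1][0] = (-3) / L[0][0] = -3.
Step 2: L[1][1] = √(16) = 4.
  L[2][0] = (2) / L[0][0] = 2.
  L[2][1] = (4) / L[1][1] = 1.
Step 3: L[2][2] = √(1) = 1.
  L[3][0] = (2) / L[0][0] = 2.
  L[3][1] = (12) / L[1][1] = 3.
  L[3][2] = (-3) / L[2][2] = -3.
Step 4: L[3][3] = √(9) = 3.

L[2][0] = 2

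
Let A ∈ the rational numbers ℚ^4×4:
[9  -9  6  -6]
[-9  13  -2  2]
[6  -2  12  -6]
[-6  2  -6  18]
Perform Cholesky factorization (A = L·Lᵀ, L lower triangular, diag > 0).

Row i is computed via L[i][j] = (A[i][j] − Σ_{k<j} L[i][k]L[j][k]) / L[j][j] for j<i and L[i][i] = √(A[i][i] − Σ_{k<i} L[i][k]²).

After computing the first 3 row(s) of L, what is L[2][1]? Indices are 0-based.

Step 1: L[0][0] = √(9) = 3.
  L[1][0] = (-9) / L[0][0] = -3.
Step 2: L[1][1] = √(4) = 2.
  L[2][0] = (6) / L[0][0] = 2.
  L[2][1] = (4) / L[1][1] = 2.
Step 3: L[2][2] = √(4) = 2.

L[2][1] = 2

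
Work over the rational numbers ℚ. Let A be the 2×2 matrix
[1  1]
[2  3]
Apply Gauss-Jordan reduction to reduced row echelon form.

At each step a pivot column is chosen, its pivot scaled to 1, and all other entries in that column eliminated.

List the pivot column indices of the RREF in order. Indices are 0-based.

pivot(0,0)=1: scale R0 → (1, 1)
  clear (1,0): R1 −= (2)R0 → (0, 1)
pivot(1,1)=1: scale R1 → (0, 1)
  clear (0,1): R0 −= (1)R1 → (1, 0)

pivot columns: 0, 1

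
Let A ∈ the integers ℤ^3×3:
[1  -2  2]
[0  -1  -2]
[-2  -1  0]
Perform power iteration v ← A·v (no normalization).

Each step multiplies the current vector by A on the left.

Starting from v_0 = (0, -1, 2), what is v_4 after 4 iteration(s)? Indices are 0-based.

v_4 = (-98, 41, -5)

v_0 = (0, -1, 2).
v_1 = A·v_0 = (6, -3, 1).
v_2 = A·v_1 = (14, 1, -9).
v_3 = A·v_2 = (-6, 17, -29).
v_4 = A·v_3 = (-98, 41, -5).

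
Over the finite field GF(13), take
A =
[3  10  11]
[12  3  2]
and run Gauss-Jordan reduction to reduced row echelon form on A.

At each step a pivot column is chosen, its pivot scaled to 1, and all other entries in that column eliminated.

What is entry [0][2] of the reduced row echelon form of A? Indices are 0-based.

M[0][2] = 0

pivot(0,0)=3: scale R0 → (1, 12, 8)
  clear (1,0): R1 −= (12)R0 → (0, 2, 10)
pivot(1,1)=2: scale R1 → (0, 1, 5)
  clear (0,1): R0 −= (12)R1 → (1, 0, 0)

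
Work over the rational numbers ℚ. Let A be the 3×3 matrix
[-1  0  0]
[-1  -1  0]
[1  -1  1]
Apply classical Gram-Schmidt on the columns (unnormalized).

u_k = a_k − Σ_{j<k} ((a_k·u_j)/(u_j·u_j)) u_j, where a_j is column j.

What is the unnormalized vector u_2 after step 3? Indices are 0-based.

u_2 = (1/3, -1/6, 1/6)

Step 1: u_0 = a_0 = (-1, -1, 1).
Step 2: u_1 = a_1 − (0)·u_0 = (0, -1, -1).
Step 3: u_2 = a_2 − (1/3)·u_0 − (-1/2)·u_1 = (1/3, -1/6, 1/6).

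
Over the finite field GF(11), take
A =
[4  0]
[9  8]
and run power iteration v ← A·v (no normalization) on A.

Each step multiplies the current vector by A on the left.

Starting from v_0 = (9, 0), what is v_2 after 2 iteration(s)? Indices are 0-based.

v_2 = (1, 4)

v_0 = (9, 0).
v_1 = A·v_0 = (3, 4).
v_2 = A·v_1 = (1, 4).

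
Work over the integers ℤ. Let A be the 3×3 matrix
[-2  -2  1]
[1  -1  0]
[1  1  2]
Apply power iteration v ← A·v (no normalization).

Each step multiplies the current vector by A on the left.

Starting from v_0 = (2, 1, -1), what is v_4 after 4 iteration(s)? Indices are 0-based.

v_0 = (2, 1, -1).
v_1 = A·v_0 = (-7, 1, 1).
v_2 = A·v_1 = (13, -8, -4).
v_3 = A·v_2 = (-14, 21, -3).
v_4 = A·v_3 = (-17, -35, 1).

v_4 = (-17, -35, 1)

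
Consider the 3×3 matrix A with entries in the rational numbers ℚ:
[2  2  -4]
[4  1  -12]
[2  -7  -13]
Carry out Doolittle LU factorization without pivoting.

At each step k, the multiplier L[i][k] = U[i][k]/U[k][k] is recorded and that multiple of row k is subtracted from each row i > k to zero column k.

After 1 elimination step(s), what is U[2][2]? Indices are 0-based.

k=0: U[0][0]=2
  eliminate (1,0): mult=2, new row 1: (0, -3, -4); set L[1][0]=2
  eliminate (2,0): mult=1, new row 2: (0, -9, -9); set L[2][0]=1

U[2][2] = -9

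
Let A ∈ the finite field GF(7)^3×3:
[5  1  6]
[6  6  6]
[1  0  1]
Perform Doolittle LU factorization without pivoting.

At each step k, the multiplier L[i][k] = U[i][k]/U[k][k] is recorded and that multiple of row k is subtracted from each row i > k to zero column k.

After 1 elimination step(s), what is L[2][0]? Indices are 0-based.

L[2][0] = 3

Step 1: pivot at (0,0) is 5.
  row1 ← row1 − (4)·row0  ⇒  L[1][0]=4, U row1=(0, 2, 3)
  row2 ← row2 − (3)·row0  ⇒  L[2][0]=3, U row2=(0, 4, 4)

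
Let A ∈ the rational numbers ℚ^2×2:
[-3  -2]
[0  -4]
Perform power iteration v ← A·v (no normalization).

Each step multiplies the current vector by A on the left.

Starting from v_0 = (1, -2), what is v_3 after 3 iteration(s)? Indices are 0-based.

v_3 = (121, 128)

v_0 = (1, -2).
v_1 = A·v_0 = (1, 8).
v_2 = A·v_1 = (-19, -32).
v_3 = A·v_2 = (121, 128).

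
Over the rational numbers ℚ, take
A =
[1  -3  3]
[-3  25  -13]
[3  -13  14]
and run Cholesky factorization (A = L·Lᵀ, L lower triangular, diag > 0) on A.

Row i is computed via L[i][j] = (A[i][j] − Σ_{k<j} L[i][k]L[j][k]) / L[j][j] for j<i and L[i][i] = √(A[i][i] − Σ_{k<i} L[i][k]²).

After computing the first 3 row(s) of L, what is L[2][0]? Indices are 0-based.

Step 1: L[0][0] = √(1) = 1.
  L[1][0] = (-3) / L[0][0] = -3.
Step 2: L[1][1] = √(16) = 4.
  L[2][0] = (3) / L[0][0] = 3.
  L[2][1] = (-4) / L[1][1] = -1.
Step 3: L[2][2] = √(4) = 2.

L[2][0] = 3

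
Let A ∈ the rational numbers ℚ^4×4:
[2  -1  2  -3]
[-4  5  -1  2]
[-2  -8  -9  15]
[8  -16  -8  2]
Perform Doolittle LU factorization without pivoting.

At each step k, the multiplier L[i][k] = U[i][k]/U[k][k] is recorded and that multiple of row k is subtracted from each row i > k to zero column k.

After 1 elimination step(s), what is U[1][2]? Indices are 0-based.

U[1][2] = 3

k=0: U[0][0]=2
  eliminate (1,0): mult=-2, new row 1: (0, 3, 3, -4); set L[1][0]=-2
  eliminate (2,0): mult=-1, new row 2: (0, -9, -7, 12); set L[2][0]=-1
  eliminate (3,0): mult=4, new row 3: (0, -12, -16, 14); set L[3][0]=4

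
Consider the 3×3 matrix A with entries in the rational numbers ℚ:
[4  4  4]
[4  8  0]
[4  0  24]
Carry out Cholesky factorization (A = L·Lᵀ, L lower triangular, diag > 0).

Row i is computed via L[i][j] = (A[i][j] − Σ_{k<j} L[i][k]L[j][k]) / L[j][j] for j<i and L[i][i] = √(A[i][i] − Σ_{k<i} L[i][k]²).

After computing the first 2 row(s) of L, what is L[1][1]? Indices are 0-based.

Step 1: L[0][0] = √(4) = 2.
  L[1][0] = (4) / L[0][0] = 2.
Step 2: L[1][1] = √(4) = 2.

L[1][1] = 2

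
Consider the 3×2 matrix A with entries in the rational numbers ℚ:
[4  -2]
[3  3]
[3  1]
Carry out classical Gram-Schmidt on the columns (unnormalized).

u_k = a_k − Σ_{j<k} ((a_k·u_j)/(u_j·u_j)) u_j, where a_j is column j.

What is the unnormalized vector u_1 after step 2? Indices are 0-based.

u_1 = (-42/17, 45/17, 11/17)

Step 1: u_0 = a_0 = (4, 3, 3).
Step 2: u_1 = a_1 − (2/17)·u_0 = (-42/17, 45/17, 11/17).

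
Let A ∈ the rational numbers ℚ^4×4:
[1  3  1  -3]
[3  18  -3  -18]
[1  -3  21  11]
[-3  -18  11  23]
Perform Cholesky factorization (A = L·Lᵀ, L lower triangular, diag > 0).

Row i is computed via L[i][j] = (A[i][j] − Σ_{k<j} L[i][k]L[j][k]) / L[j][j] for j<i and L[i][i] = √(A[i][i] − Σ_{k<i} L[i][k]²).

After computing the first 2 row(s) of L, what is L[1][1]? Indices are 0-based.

Step 1: L[0][0] = √(1) = 1.
  L[1][0] = (3) / L[0][0] = 3.
Step 2: L[1][1] = √(9) = 3.

L[1][1] = 3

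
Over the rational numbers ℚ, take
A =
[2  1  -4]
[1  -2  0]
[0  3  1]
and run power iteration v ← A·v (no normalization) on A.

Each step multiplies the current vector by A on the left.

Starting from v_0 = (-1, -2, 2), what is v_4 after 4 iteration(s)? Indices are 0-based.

v_0 = (-1, -2, 2).
v_1 = A·v_0 = (-12, 3, -4).
v_2 = A·v_1 = (-5, -18, 5).
v_3 = A·v_2 = (-48, 31, -49).
v_4 = A·v_3 = (131, -110, 44).

v_4 = (131, -110, 44)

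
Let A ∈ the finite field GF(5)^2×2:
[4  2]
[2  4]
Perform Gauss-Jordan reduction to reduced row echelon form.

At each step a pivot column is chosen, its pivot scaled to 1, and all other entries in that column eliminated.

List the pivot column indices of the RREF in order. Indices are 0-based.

pivot columns: 0, 1

[1] R0 /= 4  ⇒  (1, 3)
     R1 -= 2·R0  ⇒  (0, 3)
[2] R1 /= 3  ⇒  (0, 1)
     R0 -= 3·R1  ⇒  (1, 0)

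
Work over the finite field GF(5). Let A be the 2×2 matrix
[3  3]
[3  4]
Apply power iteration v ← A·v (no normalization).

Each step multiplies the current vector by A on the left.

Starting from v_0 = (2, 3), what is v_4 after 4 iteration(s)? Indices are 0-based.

v_0 = (2, 3).
v_1 = A·v_0 = (0, 3).
v_2 = A·v_1 = (4, 2).
v_3 = A·v_2 = (3, 0).
v_4 = A·v_3 = (4, 4).

v_4 = (4, 4)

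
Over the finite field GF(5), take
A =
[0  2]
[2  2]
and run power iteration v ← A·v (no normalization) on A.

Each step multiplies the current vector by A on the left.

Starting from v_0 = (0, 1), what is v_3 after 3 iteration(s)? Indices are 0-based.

v_0 = (0, 1).
v_1 = A·v_0 = (2, 2).
v_2 = A·v_1 = (4, 3).
v_3 = A·v_2 = (1, 4).

v_3 = (1, 4)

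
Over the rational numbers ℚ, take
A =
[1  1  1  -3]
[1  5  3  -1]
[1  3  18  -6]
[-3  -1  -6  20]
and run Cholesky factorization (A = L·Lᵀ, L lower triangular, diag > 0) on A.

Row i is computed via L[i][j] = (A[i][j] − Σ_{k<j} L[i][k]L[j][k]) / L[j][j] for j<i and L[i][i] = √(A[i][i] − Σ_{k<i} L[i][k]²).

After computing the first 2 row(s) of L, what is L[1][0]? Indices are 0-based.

L[1][0] = 1

Step 1: L[0][0] = √(1) = 1.
  L[1][0] = (1) / L[0][0] = 1.
Step 2: L[1][1] = √(4) = 2.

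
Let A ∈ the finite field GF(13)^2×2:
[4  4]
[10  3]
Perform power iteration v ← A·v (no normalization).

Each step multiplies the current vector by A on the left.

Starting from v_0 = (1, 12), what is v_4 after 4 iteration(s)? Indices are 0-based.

v_4 = (11, 12)

v_0 = (1, 12).
v_1 = A·v_0 = (0, 7).
v_2 = A·v_1 = (2, 8).
v_3 = A·v_2 = (1, 5).
v_4 = A·v_3 = (11, 12).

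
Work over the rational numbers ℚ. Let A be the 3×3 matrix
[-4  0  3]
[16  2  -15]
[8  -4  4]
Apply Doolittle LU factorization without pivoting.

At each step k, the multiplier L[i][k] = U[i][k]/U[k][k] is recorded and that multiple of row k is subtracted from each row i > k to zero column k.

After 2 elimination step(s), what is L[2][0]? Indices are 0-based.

k=0: U[0][0]=-4
  eliminate (1,0): mult=-4, new row 1: (0, 2, -3); set L[1][0]=-4
  eliminate (2,0): mult=-2, new row 2: (0, -4, 10); set L[2][0]=-2
k=1: U[1][1]=2
  eliminate (2,1): mult=-2, new row 2: (0, 0, 4); set L[2][1]=-2

L[2][0] = -2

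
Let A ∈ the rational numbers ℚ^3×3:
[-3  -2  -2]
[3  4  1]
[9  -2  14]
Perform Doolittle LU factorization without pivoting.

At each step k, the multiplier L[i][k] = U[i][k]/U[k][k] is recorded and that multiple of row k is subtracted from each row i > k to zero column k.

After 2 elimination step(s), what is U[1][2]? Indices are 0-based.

U[1][2] = -1

Step 1: pivot at (0,0) is -3.
  row1 ← row1 − (-1)·row0  ⇒  L[1][0]=-1, U row1=(0, 2, -1)
  row2 ← row2 − (-3)·row0  ⇒  L[2][0]=-3, U row2=(0, -8, 8)
Step 2: pivot at (1,1) is 2.
  row2 ← row2 − (-4)·row1  ⇒  L[2][1]=-4, U row2=(0, 0, 4)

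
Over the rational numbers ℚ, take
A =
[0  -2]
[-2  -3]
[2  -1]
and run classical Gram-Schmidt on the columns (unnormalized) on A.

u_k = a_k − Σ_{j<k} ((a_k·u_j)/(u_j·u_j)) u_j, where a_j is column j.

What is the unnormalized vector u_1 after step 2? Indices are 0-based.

Step 1: u_0 = a_0 = (0, -2, 2).
Step 2: u_1 = a_1 − (1/2)·u_0 = (-2, -2, -2).

u_1 = (-2, -2, -2)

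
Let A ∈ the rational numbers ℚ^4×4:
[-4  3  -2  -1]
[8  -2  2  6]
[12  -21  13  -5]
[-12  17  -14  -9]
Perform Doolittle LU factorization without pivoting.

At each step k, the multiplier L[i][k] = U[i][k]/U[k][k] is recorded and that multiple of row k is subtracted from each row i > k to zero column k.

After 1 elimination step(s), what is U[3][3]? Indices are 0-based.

U[3][3] = -6

[col 0] pivot -4
  R1 -= -2*R0 → (0, 4, -2, 4)  (L[1][0] := -2)
  R2 -= -3*R0 → (0, -12, 7, -8)  (L[2][0] := -3)
  R3 -= 3*R0 → (0, 8, -8, -6)  (L[3][0] := 3)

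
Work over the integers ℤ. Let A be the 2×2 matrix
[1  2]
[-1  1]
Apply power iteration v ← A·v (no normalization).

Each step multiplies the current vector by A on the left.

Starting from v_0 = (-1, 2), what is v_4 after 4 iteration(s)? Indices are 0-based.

v_4 = (-9, -18)

v_0 = (-1, 2).
v_1 = A·v_0 = (3, 3).
v_2 = A·v_1 = (9, 0).
v_3 = A·v_2 = (9, -9).
v_4 = A·v_3 = (-9, -18).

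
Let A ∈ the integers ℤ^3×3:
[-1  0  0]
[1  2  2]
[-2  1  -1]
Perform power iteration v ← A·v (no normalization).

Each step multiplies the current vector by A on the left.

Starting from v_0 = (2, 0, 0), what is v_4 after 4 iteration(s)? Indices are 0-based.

v_4 = (2, -22, 34)

v_0 = (2, 0, 0).
v_1 = A·v_0 = (-2, 2, -4).
v_2 = A·v_1 = (2, -6, 10).
v_3 = A·v_2 = (-2, 10, -20).
v_4 = A·v_3 = (2, -22, 34).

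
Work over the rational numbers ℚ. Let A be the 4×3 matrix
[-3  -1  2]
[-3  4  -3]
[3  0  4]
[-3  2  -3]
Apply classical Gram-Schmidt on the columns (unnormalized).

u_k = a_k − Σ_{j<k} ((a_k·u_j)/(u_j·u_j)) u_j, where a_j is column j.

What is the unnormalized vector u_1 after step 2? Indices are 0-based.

Step 1: u_0 = a_0 = (-3, -3, 3, -3).
Step 2: u_1 = a_1 − (-5/12)·u_0 = (-9/4, 11/4, 5/4, 3/4).

u_1 = (-9/4, 11/4, 5/4, 3/4)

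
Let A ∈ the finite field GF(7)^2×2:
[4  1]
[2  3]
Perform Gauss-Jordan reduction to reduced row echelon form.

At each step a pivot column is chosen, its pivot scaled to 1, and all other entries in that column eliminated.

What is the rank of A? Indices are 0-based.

rank = 2

pivot(0,0)=4: scale R0 → (1, 2)
  clear (1,0): R1 −= (2)R0 → (0, 6)
pivot(1,1)=6: scale R1 → (0, 1)
  clear (0,1): R0 −= (2)R1 → (1, 0)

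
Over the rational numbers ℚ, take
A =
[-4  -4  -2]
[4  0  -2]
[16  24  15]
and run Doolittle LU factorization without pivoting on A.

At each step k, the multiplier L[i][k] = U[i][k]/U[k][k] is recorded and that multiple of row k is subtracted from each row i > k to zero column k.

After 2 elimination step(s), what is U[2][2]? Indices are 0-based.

[col 0] pivot -4
  R1 -= -1*R0 → (0, -4, -4)  (L[1][0] := -1)
  R2 -= -4*R0 → (0, 8, 7)  (L[2][0] := -4)
[col 1] pivot -4
  R2 -= -2*R1 → (0, 0, -1)  (L[2][1] := -2)

U[2][2] = -1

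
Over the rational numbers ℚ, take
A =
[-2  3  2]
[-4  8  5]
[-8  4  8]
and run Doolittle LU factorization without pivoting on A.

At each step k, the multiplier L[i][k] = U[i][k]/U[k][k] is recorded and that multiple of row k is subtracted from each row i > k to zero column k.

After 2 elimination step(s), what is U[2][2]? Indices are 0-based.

U[2][2] = 4

Step 1: pivot at (0,0) is -2.
  row1 ← row1 − (2)·row0  ⇒  L[1][0]=2, U row1=(0, 2, 1)
  row2 ← row2 − (4)·row0  ⇒  L[2][0]=4, U row2=(0, -8, 0)
Step 2: pivot at (1,1) is 2.
  row2 ← row2 − (-4)·row1  ⇒  L[2][1]=-4, U row2=(0, 0, 4)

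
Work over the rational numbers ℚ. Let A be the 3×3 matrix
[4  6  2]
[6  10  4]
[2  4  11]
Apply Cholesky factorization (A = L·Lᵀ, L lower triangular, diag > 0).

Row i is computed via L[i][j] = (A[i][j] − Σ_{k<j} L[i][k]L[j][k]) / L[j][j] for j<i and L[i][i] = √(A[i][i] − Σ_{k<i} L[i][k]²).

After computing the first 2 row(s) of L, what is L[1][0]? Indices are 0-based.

L[1][0] = 3

Step 1: L[0][0] = √(4) = 2.
  L[1][0] = (6) / L[0][0] = 3.
Step 2: L[1][1] = √(1) = 1.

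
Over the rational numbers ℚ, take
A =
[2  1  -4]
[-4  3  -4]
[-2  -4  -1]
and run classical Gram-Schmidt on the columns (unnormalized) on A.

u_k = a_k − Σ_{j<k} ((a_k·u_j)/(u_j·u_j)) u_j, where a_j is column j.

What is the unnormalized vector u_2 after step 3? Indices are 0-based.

Step 1: u_0 = a_0 = (2, -4, -2).
Step 2: u_1 = a_1 − (-1/12)·u_0 = (7/6, 8/3, -25/6).
Step 3: u_2 = a_2 − (5/12)·u_0 − (-67/155)·u_1 = (-671/155, -183/155, -61/31).

u_2 = (-671/155, -183/155, -61/31)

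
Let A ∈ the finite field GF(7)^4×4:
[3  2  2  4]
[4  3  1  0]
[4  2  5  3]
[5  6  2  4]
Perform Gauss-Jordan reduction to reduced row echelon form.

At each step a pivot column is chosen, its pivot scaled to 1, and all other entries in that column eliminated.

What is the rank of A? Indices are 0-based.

pivot(0,0)=3: scale R0 → (1, 3, 3, 6)
  clear (1,0): R1 −= (4)R0 → (0, 5, 3, 4)
  clear (2,0): R2 −= (4)R0 → (0, 4, 0, 0)
  clear (3,0): R3 −= (5)R0 → (0, 5, 1, 2)
pivot(1,1)=5: scale R1 → (0, 1, 2, 5)
  clear (0,1): R0 −= (3)R1 → (1, 0, 4, 5)
  clear (2,1): R2 −= (4)R1 → (0, 0, 6, 1)
  clear (3,1): R3 −= (5)R1 → (0, 0, 5, 5)
pivot(2,2)=6: scale R2 → (0, 0, 1, 6)
  clear (0,2): R0 −= (4)R2 → (1, 0, 0, 2)
  clear (1,2): R1 −= (2)R2 → (0, 1, 0, 0)
  clear (3,2): R3 −= (5)R2 → (0, 0, 0, 3)
pivot(3,3)=3: scale R3 → (0, 0, 0, 1)
  clear (0,3): R0 −= (2)R3 → (1, 0, 0, 0)
  clear (2,3): R2 −= (6)R3 → (0, 0, 1, 0)

rank = 4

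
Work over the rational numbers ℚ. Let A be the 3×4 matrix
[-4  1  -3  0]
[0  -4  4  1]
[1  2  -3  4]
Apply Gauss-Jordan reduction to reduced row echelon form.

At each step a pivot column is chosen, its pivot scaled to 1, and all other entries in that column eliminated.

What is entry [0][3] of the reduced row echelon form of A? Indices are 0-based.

step 1: normalize row 0 (÷-4) = (1, -1/4, 3/4, 0)
  row 2: subtract 1×row0 = (0, 9/4, -15/4, 4)
step 2: normalize row 1 (÷-4) = (0, 1, -1, -1/4)
  row 0: subtract -1/4×row1 = (1, 0, 1/2, -1/16)
  row 2: subtract 9/4×row1 = (0, 0, -3/2, 73/16)
step 3: normalize row 2 (÷-3/2) = (0, 0, 1, -73/24)
  row 0: subtract 1/2×row2 = (1, 0, 0, 35/24)
  row 1: subtract -1×row2 = (0, 1, 0, -79/24)

M[0][3] = 35/24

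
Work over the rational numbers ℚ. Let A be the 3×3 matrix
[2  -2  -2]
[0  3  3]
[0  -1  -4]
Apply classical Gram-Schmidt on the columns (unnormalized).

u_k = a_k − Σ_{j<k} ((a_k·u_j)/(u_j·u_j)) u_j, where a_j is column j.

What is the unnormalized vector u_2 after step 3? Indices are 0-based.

u_2 = (0, -9/10, -27/10)

Step 1: u_0 = a_0 = (2, 0, 0).
Step 2: u_1 = a_1 − (-1)·u_0 = (0, 3, -1).
Step 3: u_2 = a_2 − (-1)·u_0 − (13/10)·u_1 = (0, -9/10, -27/10).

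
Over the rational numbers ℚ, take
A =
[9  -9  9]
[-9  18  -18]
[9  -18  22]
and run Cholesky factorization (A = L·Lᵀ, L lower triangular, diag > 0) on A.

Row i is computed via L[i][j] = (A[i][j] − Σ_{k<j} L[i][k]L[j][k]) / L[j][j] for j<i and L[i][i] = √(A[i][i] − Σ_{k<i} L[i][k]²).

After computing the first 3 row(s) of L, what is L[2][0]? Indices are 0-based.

Step 1: L[0][0] = √(9) = 3.
  L[1][0] = (-9) / L[0][0] = -3.
Step 2: L[1][1] = √(9) = 3.
  L[2][0] = (9) / L[0][0] = 3.
  L[2][1] = (-9) / L[1][1] = -3.
Step 3: L[2][2] = √(4) = 2.

L[2][0] = 3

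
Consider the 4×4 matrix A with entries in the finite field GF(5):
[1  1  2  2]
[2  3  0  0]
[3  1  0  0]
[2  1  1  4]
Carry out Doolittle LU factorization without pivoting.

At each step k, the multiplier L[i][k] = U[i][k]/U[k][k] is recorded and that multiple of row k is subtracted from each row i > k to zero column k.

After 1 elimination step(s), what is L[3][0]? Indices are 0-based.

L[3][0] = 2

[col 0] pivot 1
  R1 -= 2*R0 → (0, 1, 1, 1)  (L[1][0] := 2)
  R2 -= 3*R0 → (0, 3, 4, 4)  (L[2][0] := 3)
  R3 -= 2*R0 → (0, 4, 2, 0)  (L[3][0] := 2)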